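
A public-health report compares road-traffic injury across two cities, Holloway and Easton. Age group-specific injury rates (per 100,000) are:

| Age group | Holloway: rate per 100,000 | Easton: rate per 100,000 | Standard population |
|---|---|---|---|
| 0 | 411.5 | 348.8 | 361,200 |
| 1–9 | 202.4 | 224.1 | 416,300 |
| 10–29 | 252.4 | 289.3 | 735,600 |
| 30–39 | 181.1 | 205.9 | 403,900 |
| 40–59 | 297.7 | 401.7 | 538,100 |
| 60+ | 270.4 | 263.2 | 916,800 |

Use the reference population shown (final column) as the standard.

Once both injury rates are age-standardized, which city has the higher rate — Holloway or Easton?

Easton

Standard total = 3,371,900; weights = 0.1071, 0.1235, 0.2182, 0.1198, 0.1596, 0.2719.
Holloway: 0.1071×411.5 + 0.1235×202.4 + 0.2182×252.4 + 0.1198×181.1 + 0.1596×297.7 + 0.2719×270.4 = 266.8524 per 100,000.
Easton: 0.1071×348.8 + 0.1235×224.1 + 0.2182×289.3 + 0.1198×205.9 + 0.1596×401.7 + 0.2719×263.2 = 288.4748 per 100,000.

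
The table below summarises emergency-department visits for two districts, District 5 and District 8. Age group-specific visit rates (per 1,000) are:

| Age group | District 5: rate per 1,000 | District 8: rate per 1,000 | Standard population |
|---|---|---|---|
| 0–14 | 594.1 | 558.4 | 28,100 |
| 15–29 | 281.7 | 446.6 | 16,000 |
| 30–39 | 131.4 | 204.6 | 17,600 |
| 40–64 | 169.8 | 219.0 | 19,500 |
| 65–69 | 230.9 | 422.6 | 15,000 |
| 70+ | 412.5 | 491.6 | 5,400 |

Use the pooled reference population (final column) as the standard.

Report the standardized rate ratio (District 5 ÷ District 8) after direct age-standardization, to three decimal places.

0.819

Standard total = 101,600; weights = 0.2766, 0.1575, 0.1732, 0.1919, 0.1476, 0.0531.
District 5: 0.2766×594.1 + 0.1575×281.7 + 0.1732×131.4 + 0.1919×169.8 + 0.1476×230.9 + 0.0531×412.5 = 320.0408 per 1,000.
District 8: 0.2766×558.4 + 0.1575×446.6 + 0.1732×204.6 + 0.1919×219.0 + 0.1476×422.6 + 0.0531×491.6 = 390.7652 per 1,000.
Ratio = 320.0408 ÷ 390.7652 = 0.81901.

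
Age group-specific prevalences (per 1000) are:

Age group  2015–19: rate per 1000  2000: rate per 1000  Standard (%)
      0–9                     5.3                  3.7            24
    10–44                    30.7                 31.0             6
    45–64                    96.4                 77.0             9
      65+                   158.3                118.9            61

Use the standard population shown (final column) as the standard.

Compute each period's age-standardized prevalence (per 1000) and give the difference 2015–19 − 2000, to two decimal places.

Standard weights: 0.24, 0.06, 0.09, 0.61.
2015–19: 0.2400×5.3 + 0.0600×30.7 + 0.0900×96.4 + 0.6100×158.3 = 108.3530 per 1000.
2000: 0.2400×3.7 + 0.0600×31.0 + 0.0900×77.0 + 0.6100×118.9 = 82.2070 per 1000.
Difference = 108.3530 − 82.2070 = 26.1460.

26.15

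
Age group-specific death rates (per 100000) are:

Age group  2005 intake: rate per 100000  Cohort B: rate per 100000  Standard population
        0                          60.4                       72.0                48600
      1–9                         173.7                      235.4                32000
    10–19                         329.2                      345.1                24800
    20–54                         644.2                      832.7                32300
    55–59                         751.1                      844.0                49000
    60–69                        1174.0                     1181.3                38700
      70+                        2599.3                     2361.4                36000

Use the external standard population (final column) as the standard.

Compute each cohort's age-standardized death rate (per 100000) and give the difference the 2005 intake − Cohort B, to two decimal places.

-20.24

Standard total = 261400; weights = 0.1859, 0.1224, 0.0949, 0.1236, 0.1875, 0.1480, 0.1377.
The 2005 intake: 0.1859×60.4 + 0.1224×173.7 + 0.0949×329.2 + 0.1236×644.2 + 0.1875×751.1 + 0.1480×1174.0 + 0.1377×2599.3 = 815.9073 per 100000.
Cohort B: 0.1859×72.0 + 0.1224×235.4 + 0.0949×345.1 + 0.1236×832.7 + 0.1875×844.0 + 0.1480×1181.3 + 0.1377×2361.4 = 836.1492 per 100000.
Difference = 815.9073 − 836.1492 = -20.2419.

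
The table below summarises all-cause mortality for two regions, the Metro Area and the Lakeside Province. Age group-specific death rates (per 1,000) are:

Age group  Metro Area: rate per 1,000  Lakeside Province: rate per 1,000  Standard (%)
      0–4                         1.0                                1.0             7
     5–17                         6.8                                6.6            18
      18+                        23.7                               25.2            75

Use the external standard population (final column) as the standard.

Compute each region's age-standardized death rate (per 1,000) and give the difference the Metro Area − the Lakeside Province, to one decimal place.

Standard weights: 0.07, 0.18, 0.75.
The Metro Area: 0.0700×1.0 + 0.1800×6.8 + 0.7500×23.7 = 19.0690 per 1,000.
The Lakeside Province: 0.0700×1.0 + 0.1800×6.6 + 0.7500×25.2 = 20.1580 per 1,000.
Difference = 19.0690 − 20.1580 = -1.0890.

-1.1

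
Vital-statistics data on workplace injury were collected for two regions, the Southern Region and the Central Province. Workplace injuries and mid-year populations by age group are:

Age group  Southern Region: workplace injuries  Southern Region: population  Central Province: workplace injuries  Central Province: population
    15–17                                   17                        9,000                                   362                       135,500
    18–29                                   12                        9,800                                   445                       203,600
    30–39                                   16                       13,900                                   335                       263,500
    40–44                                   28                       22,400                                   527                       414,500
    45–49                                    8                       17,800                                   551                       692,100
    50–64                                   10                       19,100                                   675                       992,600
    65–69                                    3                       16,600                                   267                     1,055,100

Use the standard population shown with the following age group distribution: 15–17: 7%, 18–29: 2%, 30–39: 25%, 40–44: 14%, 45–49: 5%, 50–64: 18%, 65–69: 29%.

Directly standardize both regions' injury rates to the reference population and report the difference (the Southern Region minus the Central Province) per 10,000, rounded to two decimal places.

-1.74

Age-specific rates per 10,000 for the Southern Region: 18.89, 12.24, 11.51, 12.50, 4.49, 5.24, 1.81.
For the Central Province: 26.72, 21.86, 12.71, 12.71, 7.96, 6.80, 2.53.
Standard weights: 0.07, 0.02, 0.25, 0.14, 0.05, 0.18, 0.29.
The Southern Region: 0.0700×18.89 + 0.0200×12.24 + 0.2500×11.51 + 0.1400×12.50 + 0.0500×4.49 + 0.1800×5.24 + 0.2900×1.81 = 7.8860 per 10,000.
The Central Province: 0.0700×26.72 + 0.0200×21.86 + 0.2500×12.71 + 0.1400×12.71 + 0.0500×7.96 + 0.1800×6.80 + 0.2900×2.53 = 9.6216 per 10,000.
Difference = 7.8860 − 9.6216 = -1.7355.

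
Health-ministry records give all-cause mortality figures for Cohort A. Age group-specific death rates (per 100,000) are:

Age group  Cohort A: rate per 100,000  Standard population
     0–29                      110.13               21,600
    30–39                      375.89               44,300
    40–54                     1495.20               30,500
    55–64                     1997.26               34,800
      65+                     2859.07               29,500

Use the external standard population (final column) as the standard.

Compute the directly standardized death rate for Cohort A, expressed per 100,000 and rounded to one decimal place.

Standard total = 160,700; weights = 0.1344, 0.2757, 0.1898, 0.2166, 0.1836.
Standardized rate: 0.1344×110.13 + 0.2757×375.89 + 0.1898×1495.20 + 0.2166×1997.26 + 0.1836×2859.07 = 1359.5616 per 100,000.

1359.6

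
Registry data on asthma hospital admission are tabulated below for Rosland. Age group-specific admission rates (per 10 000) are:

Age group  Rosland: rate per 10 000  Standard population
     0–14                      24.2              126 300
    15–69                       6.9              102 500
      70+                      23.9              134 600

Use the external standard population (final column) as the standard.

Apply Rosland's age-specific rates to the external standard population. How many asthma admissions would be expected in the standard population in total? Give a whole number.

698

Expected asthma admissions = Σ (standard pop × age-specific rate ÷ 10 000)
= 126 300×24.2/10 000 + 102 500×6.9/10 000 + 134 600×23.9/10 000
= 305.65 + 70.72 + 321.69 = 698.07.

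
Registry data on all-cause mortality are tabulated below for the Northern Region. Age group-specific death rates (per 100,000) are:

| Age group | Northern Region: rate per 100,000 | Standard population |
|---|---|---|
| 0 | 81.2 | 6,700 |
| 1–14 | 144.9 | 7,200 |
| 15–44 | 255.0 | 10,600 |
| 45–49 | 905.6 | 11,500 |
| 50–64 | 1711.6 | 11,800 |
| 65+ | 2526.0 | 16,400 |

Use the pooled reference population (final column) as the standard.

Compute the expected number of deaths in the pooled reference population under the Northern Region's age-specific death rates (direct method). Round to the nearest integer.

Expected deaths = Σ (standard pop × age-specific rate ÷ 100,000)
= 6,700×81.2/100,000 + 7,200×144.9/100,000 + 10,600×255.0/100,000 + 11,500×905.6/100,000 + 11,800×1711.6/100,000 + 16,400×2526.0/100,000
= 5.44 + 10.43 + 27.03 + 104.14 + 201.97 + 414.26 = 763.28.

763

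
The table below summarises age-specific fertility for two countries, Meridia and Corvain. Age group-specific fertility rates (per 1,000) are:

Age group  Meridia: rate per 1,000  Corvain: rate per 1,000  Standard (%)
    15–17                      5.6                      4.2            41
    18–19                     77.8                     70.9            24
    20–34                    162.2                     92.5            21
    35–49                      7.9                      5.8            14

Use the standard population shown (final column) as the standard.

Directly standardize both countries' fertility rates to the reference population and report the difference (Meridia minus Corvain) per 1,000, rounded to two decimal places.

17.16

Standard weights: 0.41, 0.24, 0.21, 0.14.
Meridia: 0.4100×5.6 + 0.2400×77.8 + 0.2100×162.2 + 0.1400×7.9 = 56.1360 per 1,000.
Corvain: 0.4100×4.2 + 0.2400×70.9 + 0.2100×92.5 + 0.1400×5.8 = 38.9750 per 1,000.
Difference = 56.1360 − 38.9750 = 17.1610.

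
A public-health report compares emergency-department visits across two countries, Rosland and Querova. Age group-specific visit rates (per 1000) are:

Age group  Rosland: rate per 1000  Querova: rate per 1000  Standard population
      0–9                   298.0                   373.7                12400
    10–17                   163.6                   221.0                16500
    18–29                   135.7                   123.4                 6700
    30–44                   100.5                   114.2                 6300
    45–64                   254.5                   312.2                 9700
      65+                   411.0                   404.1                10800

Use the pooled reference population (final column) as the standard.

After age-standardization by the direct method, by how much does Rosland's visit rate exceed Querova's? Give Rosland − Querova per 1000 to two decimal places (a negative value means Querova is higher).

Standard total = 62400; weights = 0.1987, 0.2644, 0.1074, 0.1010, 0.1554, 0.1731.
Rosland: 0.1987×298.0 + 0.2644×163.6 + 0.1074×135.7 + 0.1010×100.5 + 0.1554×254.5 + 0.1731×411.0 = 237.8909 per 1000.
Querova: 0.1987×373.7 + 0.2644×221.0 + 0.1074×123.4 + 0.1010×114.2 + 0.1554×312.2 + 0.1731×404.1 = 275.9494 per 1000.
Difference = 237.8909 − 275.9494 = -38.0585.

-38.06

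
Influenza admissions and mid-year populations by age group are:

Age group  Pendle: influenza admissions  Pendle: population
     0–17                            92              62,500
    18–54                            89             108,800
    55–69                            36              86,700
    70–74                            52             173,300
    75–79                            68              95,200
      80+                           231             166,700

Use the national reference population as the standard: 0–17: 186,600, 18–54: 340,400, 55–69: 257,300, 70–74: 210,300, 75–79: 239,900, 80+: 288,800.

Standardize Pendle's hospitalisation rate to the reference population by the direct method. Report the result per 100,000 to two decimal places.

Age-specific rates per 100,000 for Pendle: 147.20, 81.80, 41.52, 30.01, 71.43, 138.57.
Standard total = 1,523,300; weights = 0.1225, 0.2235, 0.1689, 0.1381, 0.1575, 0.1896.
Standardized rate: 0.1225×147.20 + 0.2235×81.80 + 0.1689×41.52 + 0.1381×30.01 + 0.1575×71.43 + 0.1896×138.57 = 84.9879 per 100,000.

84.99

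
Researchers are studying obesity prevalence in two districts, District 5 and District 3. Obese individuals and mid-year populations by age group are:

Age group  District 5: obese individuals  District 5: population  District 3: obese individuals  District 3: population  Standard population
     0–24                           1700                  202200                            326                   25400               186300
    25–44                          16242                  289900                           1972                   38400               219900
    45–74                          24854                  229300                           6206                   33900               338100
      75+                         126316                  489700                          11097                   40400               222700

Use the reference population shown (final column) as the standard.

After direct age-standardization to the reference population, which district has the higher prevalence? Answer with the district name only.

Age-specific rates per 1000 for District 5: 8.408, 56.026, 108.391, 257.946.
For District 3: 12.835, 51.354, 183.068, 274.678.
Standard total = 967000; weights = 0.1927, 0.2274, 0.3496, 0.2303.
District 5: 0.1927×8.408 + 0.2274×56.026 + 0.3496×108.391 + 0.2303×257.946 = 111.6628 per 1000.
District 3: 0.1927×12.835 + 0.2274×51.354 + 0.3496×183.068 + 0.2303×274.678 = 141.4167 per 1000.

District 3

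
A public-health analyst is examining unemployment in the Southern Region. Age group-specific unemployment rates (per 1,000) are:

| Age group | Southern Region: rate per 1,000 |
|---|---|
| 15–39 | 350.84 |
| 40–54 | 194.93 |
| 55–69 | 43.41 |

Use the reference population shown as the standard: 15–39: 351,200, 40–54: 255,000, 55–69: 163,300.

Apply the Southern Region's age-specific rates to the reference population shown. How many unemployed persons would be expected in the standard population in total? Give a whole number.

180011

Expected unemployed persons = Σ (standard pop × age-specific rate ÷ 1,000)
= 351,200×350.84/1,000 + 255,000×194.93/1,000 + 163,300×43.41/1,000
= 123215.01 + 49707.15 + 7088.85 = 180011.01.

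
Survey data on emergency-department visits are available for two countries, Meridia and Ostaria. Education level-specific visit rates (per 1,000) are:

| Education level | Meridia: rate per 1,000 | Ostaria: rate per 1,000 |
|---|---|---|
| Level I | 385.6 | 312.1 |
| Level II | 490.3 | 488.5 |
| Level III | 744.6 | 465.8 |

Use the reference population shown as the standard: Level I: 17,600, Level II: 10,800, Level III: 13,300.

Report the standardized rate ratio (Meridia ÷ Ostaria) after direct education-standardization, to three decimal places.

Standard total = 41,700; weights = 0.4221, 0.2590, 0.3189.
Meridia: 0.4221×385.6 + 0.2590×490.3 + 0.3189×744.6 = 527.2177 per 1,000.
Ostaria: 0.4221×312.1 + 0.2590×488.5 + 0.3189×465.8 = 406.8082 per 1,000.
Ratio = 527.2177 ÷ 406.8082 = 1.29599.

1.296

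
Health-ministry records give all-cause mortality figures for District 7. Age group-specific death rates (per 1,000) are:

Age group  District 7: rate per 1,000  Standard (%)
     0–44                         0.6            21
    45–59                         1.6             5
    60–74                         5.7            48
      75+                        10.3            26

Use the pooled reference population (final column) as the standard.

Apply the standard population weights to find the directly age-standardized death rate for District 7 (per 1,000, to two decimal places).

Standard weights: 0.21, 0.05, 0.48, 0.26.
Standardized rate: 0.2100×0.6 + 0.0500×1.6 + 0.4800×5.7 + 0.2600×10.3 = 5.6200 per 1,000.

5.62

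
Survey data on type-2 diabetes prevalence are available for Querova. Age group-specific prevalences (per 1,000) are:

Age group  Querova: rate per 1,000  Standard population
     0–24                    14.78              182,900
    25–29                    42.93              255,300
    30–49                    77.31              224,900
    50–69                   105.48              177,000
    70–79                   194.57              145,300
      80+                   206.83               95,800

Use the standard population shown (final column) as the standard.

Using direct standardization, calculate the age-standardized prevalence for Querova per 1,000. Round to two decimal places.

Standard total = 1,081,200; weights = 0.1692, 0.2361, 0.2080, 0.1637, 0.1344, 0.0886.
Standardized rate: 0.1692×14.78 + 0.2361×42.93 + 0.2080×77.31 + 0.1637×105.48 + 0.1344×194.57 + 0.0886×206.83 = 90.4602 per 1,000.

90.46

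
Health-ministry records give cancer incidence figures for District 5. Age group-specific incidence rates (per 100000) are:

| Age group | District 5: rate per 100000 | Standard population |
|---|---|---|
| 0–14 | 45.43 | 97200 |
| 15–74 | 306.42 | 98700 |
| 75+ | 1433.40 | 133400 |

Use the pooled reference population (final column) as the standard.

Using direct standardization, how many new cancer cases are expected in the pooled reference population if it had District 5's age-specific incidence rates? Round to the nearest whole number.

2259

Expected new cancer cases = Σ (standard pop × age-specific rate ÷ 100000)
= 97200×45.43/100000 + 98700×306.42/100000 + 133400×1433.40/100000
= 44.16 + 302.44 + 1912.16 = 2258.75.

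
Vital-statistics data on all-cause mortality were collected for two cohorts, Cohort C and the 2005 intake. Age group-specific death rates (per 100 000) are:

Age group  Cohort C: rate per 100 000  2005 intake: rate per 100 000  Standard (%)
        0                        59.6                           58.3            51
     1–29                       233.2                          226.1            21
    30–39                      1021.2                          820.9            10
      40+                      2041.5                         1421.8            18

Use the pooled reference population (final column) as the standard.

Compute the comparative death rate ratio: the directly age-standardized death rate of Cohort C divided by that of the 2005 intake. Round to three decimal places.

Standard weights: 0.51, 0.21, 0.10, 0.18.
Cohort C: 0.5100×59.6 + 0.2100×233.2 + 0.1000×1021.2 + 0.1800×2041.5 = 548.9580 per 100 000.
The 2005 intake: 0.5100×58.3 + 0.2100×226.1 + 0.1000×820.9 + 0.1800×1421.8 = 415.2280 per 100 000.
Ratio = 548.9580 ÷ 415.2280 = 1.32206.

1.322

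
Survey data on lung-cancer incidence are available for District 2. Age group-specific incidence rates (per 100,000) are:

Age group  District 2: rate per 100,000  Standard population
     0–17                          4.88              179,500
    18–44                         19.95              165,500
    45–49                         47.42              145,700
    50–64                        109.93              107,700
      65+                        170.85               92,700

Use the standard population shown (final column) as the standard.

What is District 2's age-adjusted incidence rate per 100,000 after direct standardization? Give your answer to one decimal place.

56.1

Standard total = 691,100; weights = 0.2597, 0.2395, 0.2108, 0.1558, 0.1341.
Standardized rate: 0.2597×4.88 + 0.2395×19.95 + 0.2108×47.42 + 0.1558×109.93 + 0.1341×170.85 = 56.0903 per 100,000.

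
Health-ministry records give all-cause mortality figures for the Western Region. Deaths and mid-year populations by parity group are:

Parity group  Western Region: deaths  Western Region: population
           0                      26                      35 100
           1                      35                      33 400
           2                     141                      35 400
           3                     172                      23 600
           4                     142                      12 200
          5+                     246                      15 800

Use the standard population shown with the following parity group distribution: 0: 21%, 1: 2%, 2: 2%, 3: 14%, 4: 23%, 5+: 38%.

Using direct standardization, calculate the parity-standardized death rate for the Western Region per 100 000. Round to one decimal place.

987.0

Parity-specific rates per 100 000 for the Western Region: 74.07, 104.79, 398.31, 728.81, 1163.93, 1556.96.
Standard weights: 0.21, 0.02, 0.02, 0.14, 0.23, 0.38.
Standardized rate: 0.2100×74.07 + 0.0200×104.79 + 0.0200×398.31 + 0.1400×728.81 + 0.2300×1163.93 + 0.3800×1556.96 = 987.0019 per 100 000.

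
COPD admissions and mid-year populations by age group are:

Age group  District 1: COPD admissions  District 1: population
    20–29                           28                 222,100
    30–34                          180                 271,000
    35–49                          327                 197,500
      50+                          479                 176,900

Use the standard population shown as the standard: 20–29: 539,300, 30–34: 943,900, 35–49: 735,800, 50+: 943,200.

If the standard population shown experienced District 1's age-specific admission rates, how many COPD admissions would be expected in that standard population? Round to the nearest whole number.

Age-specific rates per 10,000 for District 1: 1.26, 6.64, 16.56, 27.08.
Expected COPD admissions = Σ (standard pop × age-specific rate ÷ 10,000)
= 539,300×1.26/10,000 + 943,900×6.64/10,000 + 735,800×16.56/10,000 + 943,200×27.08/10,000
= 67.99 + 626.94 + 1218.26 + 2553.94 = 4467.14.

4467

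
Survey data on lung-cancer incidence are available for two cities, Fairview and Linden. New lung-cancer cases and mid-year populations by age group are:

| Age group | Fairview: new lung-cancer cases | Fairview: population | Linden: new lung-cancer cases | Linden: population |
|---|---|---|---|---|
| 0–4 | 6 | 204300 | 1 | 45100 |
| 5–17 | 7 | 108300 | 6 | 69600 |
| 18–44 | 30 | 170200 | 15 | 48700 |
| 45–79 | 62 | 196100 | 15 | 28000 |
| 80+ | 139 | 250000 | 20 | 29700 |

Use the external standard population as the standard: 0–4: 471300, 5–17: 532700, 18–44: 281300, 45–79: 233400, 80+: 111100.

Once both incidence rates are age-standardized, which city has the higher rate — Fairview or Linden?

Age-specific rates per 100000 for Fairview: 2.94, 6.46, 17.63, 31.62, 55.60.
For Linden: 2.22, 8.62, 30.80, 53.57, 67.34.
Standard total = 1629800; weights = 0.2892, 0.3268, 0.1726, 0.1432, 0.0682.
Fairview: 0.2892×2.94 + 0.3268×6.46 + 0.1726×17.63 + 0.1432×31.62 + 0.0682×55.60 = 14.3220 per 100000.
Linden: 0.2892×2.22 + 0.3268×8.62 + 0.1726×30.80 + 0.1432×53.57 + 0.0682×67.34 = 21.0373 per 100000.
The crude rates (26.27 vs 25.78) would put Fairview higher, but that reflects its age composition; once standardized to a common age structure, Linden has the higher underlying rate.

Linden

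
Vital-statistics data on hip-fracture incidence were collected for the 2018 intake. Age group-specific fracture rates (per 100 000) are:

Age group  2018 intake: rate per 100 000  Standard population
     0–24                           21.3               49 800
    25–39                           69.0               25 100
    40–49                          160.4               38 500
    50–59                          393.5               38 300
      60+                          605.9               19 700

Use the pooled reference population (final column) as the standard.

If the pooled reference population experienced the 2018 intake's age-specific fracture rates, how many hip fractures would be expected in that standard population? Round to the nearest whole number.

Expected hip fractures = Σ (standard pop × age-specific rate ÷ 100 000)
= 49 800×21.3/100 000 + 25 100×69.0/100 000 + 38 500×160.4/100 000 + 38 300×393.5/100 000 + 19 700×605.9/100 000
= 10.61 + 17.32 + 61.75 + 150.71 + 119.36 = 359.75.

360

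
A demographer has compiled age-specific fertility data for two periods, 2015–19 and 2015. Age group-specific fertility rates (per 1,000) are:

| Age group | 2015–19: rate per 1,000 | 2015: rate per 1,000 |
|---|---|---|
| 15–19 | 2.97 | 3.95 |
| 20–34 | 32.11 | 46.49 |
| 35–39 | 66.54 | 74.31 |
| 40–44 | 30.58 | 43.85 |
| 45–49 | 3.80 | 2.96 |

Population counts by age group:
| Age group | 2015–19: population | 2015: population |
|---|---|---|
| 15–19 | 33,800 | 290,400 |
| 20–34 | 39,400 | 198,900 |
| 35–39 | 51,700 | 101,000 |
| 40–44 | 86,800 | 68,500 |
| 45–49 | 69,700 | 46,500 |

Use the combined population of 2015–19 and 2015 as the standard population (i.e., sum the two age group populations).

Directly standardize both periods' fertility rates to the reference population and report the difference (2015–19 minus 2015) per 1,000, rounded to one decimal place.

Combined standard total = 986,700; weights = 0.3286, 0.2415, 0.1548, 0.1574, 0.1178.
2015–19: 0.3286×2.97 + 0.2415×32.11 + 0.1548×66.54 + 0.1574×30.58 + 0.1178×3.80 = 24.2890 per 1,000.
2015: 0.3286×3.95 + 0.2415×46.49 + 0.1548×74.31 + 0.1574×43.85 + 0.1178×2.96 = 31.2761 per 1,000.
Difference = 24.2890 − 31.2761 = -6.9871.

-7.0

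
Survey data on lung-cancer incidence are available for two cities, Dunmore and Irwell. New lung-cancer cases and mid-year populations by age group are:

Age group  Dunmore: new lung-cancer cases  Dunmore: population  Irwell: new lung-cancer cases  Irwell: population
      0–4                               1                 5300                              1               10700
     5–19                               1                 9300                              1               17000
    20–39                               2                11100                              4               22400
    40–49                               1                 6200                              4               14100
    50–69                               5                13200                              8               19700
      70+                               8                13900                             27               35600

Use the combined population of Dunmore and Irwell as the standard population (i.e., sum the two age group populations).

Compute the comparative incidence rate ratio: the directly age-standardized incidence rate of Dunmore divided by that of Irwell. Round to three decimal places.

0.854

Age-specific rates per 100000 for Dunmore: 18.87, 10.75, 18.02, 16.13, 37.88, 57.55.
For Irwell: 9.35, 5.88, 17.86, 28.37, 40.61, 75.84.
Combined standard total = 178500; weights = 0.0896, 0.1473, 0.1877, 0.1137, 0.1843, 0.2773.
Dunmore: 0.0896×18.87 + 0.1473×10.75 + 0.1877×18.02 + 0.1137×16.13 + 0.1843×37.88 + 0.2773×57.55 = 31.4333 per 100000.
Irwell: 0.0896×9.35 + 0.1473×5.88 + 0.1877×17.86 + 0.1137×28.37 + 0.1843×40.61 + 0.2773×75.84 = 36.7988 per 100000.
Ratio = 31.4333 ÷ 36.7988 = 0.85419.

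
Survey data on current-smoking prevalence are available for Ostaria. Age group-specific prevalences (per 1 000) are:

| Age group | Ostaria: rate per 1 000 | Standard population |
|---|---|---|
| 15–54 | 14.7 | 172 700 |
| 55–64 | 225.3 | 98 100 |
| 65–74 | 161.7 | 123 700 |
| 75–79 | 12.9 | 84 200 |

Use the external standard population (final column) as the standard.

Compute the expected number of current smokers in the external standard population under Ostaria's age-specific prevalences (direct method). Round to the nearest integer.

45729

Expected current smokers = Σ (standard pop × age-specific rate ÷ 1 000)
= 172 700×14.7/1 000 + 98 100×225.3/1 000 + 123 700×161.7/1 000 + 84 200×12.9/1 000
= 2538.69 + 22101.93 + 20002.29 + 1086.18 = 45729.09.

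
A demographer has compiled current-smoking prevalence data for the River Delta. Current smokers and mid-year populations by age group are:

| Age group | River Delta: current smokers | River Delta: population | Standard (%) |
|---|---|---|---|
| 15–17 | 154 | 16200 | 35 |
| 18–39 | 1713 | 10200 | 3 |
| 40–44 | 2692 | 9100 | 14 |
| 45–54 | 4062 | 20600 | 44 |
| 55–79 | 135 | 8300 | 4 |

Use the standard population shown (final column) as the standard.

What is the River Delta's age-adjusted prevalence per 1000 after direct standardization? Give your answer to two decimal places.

Age-specific rates per 1000 for the River Delta: 9.506, 167.941, 295.824, 197.184, 16.265.
Standard weights: 0.35, 0.03, 0.14, 0.44, 0.04.
Standardized rate: 0.3500×9.506 + 0.0300×167.941 + 0.1400×295.824 + 0.4400×197.184 + 0.0400×16.265 = 137.1925 per 1000.

137.19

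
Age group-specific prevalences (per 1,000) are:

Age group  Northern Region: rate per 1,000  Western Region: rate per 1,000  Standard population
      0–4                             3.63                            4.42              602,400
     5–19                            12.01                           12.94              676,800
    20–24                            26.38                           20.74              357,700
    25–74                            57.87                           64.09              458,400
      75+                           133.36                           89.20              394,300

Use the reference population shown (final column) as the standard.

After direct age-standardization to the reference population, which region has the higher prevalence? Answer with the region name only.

Northern Region

Standard total = 2,489,600; weights = 0.2420, 0.2719, 0.1437, 0.1841, 0.1584.
The Northern Region: 0.2420×3.63 + 0.2719×12.01 + 0.1437×26.38 + 0.1841×57.87 + 0.1584×133.36 = 39.7103 per 1,000.
The Western Region: 0.2420×4.42 + 0.2719×12.94 + 0.1437×20.74 + 0.1841×64.09 + 0.1584×89.20 = 33.4951 per 1,000.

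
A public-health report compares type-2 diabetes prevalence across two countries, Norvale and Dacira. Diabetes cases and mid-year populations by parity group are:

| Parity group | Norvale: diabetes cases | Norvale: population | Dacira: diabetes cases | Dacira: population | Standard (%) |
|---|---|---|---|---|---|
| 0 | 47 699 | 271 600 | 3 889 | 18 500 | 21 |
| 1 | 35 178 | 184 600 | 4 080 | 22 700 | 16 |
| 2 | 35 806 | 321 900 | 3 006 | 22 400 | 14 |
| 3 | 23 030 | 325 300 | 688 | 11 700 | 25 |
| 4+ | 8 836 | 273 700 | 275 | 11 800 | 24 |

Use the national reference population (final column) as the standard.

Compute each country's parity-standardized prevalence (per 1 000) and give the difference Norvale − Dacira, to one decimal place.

-3.6

Parity-specific rates per 1 000 for Norvale: 175.622, 190.563, 111.233, 70.796, 32.284.
For Dacira: 210.216, 179.736, 134.196, 58.803, 23.305.
Standard weights: 0.21, 0.16, 0.14, 0.25, 0.24.
Norvale: 0.2100×175.622 + 0.1600×190.563 + 0.1400×111.233 + 0.2500×70.796 + 0.2400×32.284 = 108.3906 per 1 000.
Dacira: 0.2100×210.216 + 0.1600×179.736 + 0.1400×134.196 + 0.2500×58.803 + 0.2400×23.305 = 111.9847 per 1 000.
Difference = 108.3906 − 111.9847 = -3.5941.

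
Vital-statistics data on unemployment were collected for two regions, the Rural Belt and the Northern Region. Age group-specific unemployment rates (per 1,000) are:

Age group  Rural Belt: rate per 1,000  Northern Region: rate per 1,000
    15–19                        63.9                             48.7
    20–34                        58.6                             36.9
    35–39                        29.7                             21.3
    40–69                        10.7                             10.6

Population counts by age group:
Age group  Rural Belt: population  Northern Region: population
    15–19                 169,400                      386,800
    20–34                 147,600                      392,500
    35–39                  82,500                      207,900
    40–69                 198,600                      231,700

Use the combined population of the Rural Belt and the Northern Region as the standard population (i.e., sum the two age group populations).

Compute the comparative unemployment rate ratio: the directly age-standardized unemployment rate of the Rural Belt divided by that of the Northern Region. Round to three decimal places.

1.392

Combined standard total = 1,817,000; weights = 0.3061, 0.2972, 0.1598, 0.2368.
The Rural Belt: 0.3061×63.9 + 0.2972×58.6 + 0.1598×29.7 + 0.2368×10.7 = 44.2598 per 1,000.
The Northern Region: 0.3061×48.7 + 0.2972×36.9 + 0.1598×21.3 + 0.2368×10.6 = 31.7905 per 1,000.
Ratio = 44.2598 ÷ 31.7905 = 1.39224.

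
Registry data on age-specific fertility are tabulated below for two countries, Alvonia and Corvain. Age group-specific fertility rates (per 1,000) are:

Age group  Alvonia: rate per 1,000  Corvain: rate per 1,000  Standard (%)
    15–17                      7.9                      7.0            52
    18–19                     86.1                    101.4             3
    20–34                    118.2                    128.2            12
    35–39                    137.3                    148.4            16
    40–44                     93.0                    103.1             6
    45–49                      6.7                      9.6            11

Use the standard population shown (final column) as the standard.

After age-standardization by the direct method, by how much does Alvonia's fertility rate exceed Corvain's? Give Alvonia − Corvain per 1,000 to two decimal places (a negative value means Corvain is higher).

-3.89

Standard weights: 0.52, 0.03, 0.12, 0.16, 0.06, 0.11.
Alvonia: 0.5200×7.9 + 0.0300×86.1 + 0.1200×118.2 + 0.1600×137.3 + 0.0600×93.0 + 0.1100×6.7 = 49.1600 per 1,000.
Corvain: 0.5200×7.0 + 0.0300×101.4 + 0.1200×128.2 + 0.1600×148.4 + 0.0600×103.1 + 0.1100×9.6 = 53.0520 per 1,000.
Difference = 49.1600 − 53.0520 = -3.8920.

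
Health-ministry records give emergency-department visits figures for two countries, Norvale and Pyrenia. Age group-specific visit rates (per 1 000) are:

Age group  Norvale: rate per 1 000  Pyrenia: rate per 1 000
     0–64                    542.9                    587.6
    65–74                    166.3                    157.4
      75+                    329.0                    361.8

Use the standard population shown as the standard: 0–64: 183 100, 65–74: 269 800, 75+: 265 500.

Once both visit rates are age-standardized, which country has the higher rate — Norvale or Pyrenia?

Pyrenia

Standard total = 718 400; weights = 0.2549, 0.3756, 0.3696.
Norvale: 0.2549×542.9 + 0.3756×166.3 + 0.3696×329.0 = 322.4140 per 1 000.
Pyrenia: 0.2549×587.6 + 0.3756×157.4 + 0.3696×361.8 = 342.5863 per 1 000.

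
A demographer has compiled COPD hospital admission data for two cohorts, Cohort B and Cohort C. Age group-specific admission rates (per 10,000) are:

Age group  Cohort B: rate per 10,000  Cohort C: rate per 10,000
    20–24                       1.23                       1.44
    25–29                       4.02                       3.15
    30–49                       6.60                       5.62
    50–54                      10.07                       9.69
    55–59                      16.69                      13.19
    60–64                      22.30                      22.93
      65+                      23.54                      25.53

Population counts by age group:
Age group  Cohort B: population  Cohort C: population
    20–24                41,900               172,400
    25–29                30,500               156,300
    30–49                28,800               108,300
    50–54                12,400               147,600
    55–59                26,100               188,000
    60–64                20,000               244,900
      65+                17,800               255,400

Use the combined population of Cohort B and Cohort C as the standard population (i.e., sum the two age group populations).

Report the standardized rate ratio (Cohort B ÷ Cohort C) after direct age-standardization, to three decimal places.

1.018

Combined standard total = 1,450,400; weights = 0.1478, 0.1288, 0.0945, 0.1103, 0.1476, 0.1826, 0.1884.
Cohort B: 0.1478×1.23 + 0.1288×4.02 + 0.0945×6.60 + 0.1103×10.07 + 0.1476×16.69 + 0.1826×22.30 + 0.1884×23.54 = 13.4048 per 10,000.
Cohort C: 0.1478×1.44 + 0.1288×3.15 + 0.0945×5.62 + 0.1103×9.69 + 0.1476×13.19 + 0.1826×22.93 + 0.1884×25.53 = 13.1625 per 10,000.
Ratio = 13.4048 ÷ 13.1625 = 1.01841.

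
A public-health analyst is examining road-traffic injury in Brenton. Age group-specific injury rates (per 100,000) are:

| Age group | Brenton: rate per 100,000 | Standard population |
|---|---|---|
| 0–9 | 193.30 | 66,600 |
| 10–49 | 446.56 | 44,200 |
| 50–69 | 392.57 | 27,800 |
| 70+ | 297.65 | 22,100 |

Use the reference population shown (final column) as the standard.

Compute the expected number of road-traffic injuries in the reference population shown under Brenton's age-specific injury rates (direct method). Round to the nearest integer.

Expected road-traffic injuries = Σ (standard pop × age-specific rate ÷ 100,000)
= 66,600×193.30/100,000 + 44,200×446.56/100,000 + 27,800×392.57/100,000 + 22,100×297.65/100,000
= 128.74 + 197.38 + 109.13 + 65.78 = 501.03.

501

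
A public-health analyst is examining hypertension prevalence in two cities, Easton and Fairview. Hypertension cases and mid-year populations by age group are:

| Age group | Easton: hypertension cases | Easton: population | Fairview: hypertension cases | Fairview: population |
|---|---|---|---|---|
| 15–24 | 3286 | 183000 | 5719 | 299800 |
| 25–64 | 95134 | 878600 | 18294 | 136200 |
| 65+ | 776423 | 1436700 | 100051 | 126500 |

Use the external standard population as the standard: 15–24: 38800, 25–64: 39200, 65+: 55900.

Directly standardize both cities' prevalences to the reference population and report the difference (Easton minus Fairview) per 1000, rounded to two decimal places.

-112.52

Age-specific rates per 1000 for Easton: 17.956, 108.279, 540.421.
For Fairview: 19.076, 134.317, 790.917.
Standard total = 133900; weights = 0.2898, 0.2928, 0.4175.
Easton: 0.2898×17.956 + 0.2928×108.279 + 0.4175×540.421 = 262.5152 per 1000.
Fairview: 0.2898×19.076 + 0.2928×134.317 + 0.4175×790.917 = 375.0384 per 1000.
Difference = 262.5152 − 375.0384 = -112.5232.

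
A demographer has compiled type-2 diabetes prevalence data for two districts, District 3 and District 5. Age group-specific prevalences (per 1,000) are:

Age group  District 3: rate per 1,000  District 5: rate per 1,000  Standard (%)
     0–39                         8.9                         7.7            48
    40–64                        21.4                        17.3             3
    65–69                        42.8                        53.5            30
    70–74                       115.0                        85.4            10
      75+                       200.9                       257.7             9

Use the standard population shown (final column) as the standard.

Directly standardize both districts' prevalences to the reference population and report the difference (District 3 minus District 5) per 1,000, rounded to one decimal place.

-4.7

Standard weights: 0.48, 0.03, 0.30, 0.10, 0.09.
District 3: 0.4800×8.9 + 0.0300×21.4 + 0.3000×42.8 + 0.1000×115.0 + 0.0900×200.9 = 47.3350 per 1,000.
District 5: 0.4800×7.7 + 0.0300×17.3 + 0.3000×53.5 + 0.1000×85.4 + 0.0900×257.7 = 51.9980 per 1,000.
Difference = 47.3350 − 51.9980 = -4.6630.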